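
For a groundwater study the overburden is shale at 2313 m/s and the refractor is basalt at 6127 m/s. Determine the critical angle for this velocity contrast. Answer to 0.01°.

22.18°

Critical incidence: sin θ_c = V₁/V₂ = 2313/6127 = 0.3775.
θ_c = arcsin 0.3775 = 22.18°.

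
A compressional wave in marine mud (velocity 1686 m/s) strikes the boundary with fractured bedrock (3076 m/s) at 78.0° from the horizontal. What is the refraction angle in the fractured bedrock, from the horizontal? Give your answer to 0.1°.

Convert to the normal: θ₁ = 90° − 78.0° = 12.0°.
Snell's law: sin θ₂ = (V₂/V₁)·sin θ₁ = (3076/1686)·sin 12.0° = 0.3793.
θ₂ = sin⁻¹(0.3793) = 22.29° (from vertical).
From the interface: 90° − 22.29° = 67.71°.

67.7°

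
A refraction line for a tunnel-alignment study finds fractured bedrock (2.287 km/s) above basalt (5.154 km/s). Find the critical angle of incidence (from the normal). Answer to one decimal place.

26.3°

Critical incidence: sin θ_c = V₁/V₂ = 2.287/5.154 = 0.4437.
θ_c = arcsin 0.4437 = 26.34°.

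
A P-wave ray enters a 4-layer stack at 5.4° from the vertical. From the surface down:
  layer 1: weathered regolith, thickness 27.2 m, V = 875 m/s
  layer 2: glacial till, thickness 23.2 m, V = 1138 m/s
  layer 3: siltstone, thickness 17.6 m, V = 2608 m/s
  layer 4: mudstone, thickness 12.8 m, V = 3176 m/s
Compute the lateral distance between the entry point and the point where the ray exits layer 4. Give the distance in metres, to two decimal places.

Ray parameter p = sin 5.4° / 875 m/s = 1.0755e-04 s/m.
Layer 1: θ = 5.40°; offset = 27.2·tan 5.40° = 2.5712 m.
Layer 2: sin θ = p·1138 = 0.1224 → θ = 7.03°; offset = 23.2·tan 7.03° = 2.8611 m.
Layer 3: sin θ = p·2608 = 0.2805 → θ = 16.29°; offset = 17.6·tan 16.29° = 5.1432 m.
Layer 4: sin θ = p·3176 = 0.3416 → θ = 19.97°; offset = 12.8·tan 19.97° = 4.6521 m.
Summing the layer offsets gives 15.2276 m.

15.23 m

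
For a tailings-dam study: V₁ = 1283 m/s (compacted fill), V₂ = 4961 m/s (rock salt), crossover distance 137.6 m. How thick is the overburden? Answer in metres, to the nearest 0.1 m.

x_cross = 2h·√((V₂+V₁)/(V₂−V₁)) → h = x_cross / (2·√((V₂+V₁)/(V₂−V₁))).
√((V₂+V₁)/(V₂−V₁)) = √((4961+1283)/(4961−1283)) = 1.3029.
h = 137.6 / (2·1.3029) = 52.80 m.

52.8 m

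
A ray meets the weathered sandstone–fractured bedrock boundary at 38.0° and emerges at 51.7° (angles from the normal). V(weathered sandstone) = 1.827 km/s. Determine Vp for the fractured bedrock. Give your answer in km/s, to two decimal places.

2.33 km/s

sin 38.0° = 0.6157; sin 51.7° = 0.7848.
V₂ = V₁·(sin θ₂/sin θ₁) = 1.827·(0.7848/0.6157) = 2.33 km/s.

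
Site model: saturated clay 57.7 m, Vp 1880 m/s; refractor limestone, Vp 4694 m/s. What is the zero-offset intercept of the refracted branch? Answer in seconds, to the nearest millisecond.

θ_c = arcsin(V₁/V₂) = arcsin(1880/4694) = 23.61°; cos θ_c = 0.9163.
tᵢ = 2h·cos θ_c / V₁ = 2·57.7·0.9163 / 1880 = 0.05624 s.

0.056 s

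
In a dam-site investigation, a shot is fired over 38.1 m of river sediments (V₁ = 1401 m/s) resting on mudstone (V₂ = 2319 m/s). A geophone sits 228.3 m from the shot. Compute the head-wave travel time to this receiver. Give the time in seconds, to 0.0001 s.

0.1418 s

θ_c = arcsin(V₁/V₂) = arcsin(1401/2319) = 37.17°, cos θ_c = 0.7969.
Intercept time tᵢ = 2h cos θ_c / V₁ = 2·38.1·0.7969/1401 = 0.04334 s.
t = x/V₂ + tᵢ = 228.3/2319 + 0.04334 = 0.14179 s.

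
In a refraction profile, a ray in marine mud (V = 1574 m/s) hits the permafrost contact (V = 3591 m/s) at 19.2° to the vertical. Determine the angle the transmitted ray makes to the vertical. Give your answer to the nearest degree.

Snell's law: sin θ₂ = (V₂/V₁)·sin θ₁ = (3591/1574)·sin 19.2° = 0.7503.
θ₂ = sin⁻¹(0.7503) = 48.62° (from vertical).

49°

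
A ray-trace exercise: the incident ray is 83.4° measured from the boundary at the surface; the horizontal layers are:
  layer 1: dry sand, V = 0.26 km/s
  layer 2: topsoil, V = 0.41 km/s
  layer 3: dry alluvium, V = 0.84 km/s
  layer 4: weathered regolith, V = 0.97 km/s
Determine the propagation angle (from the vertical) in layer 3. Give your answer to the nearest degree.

From the normal: θ₁ = 90° − 83.4° = 6.6°.
Snell's law across each interface conserves sin θ / V, so sin θ_3 = V_3·sin θ₁/V₁.
sin θ_3 = 0.84 × sin 6.6° / 0.26 = 0.3713.
θ_3 = 21.80° from the vertical.

22°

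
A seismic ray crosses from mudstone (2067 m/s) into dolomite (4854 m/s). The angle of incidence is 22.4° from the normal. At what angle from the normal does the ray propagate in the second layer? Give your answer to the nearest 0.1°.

Snell's law: sin θ₂ = (V₂/V₁)·sin θ₁ = (4854/2067)·sin 22.4° = 0.8949.
θ₂ = arcsin 0.8949 = 63.49° from the normal.

63.5°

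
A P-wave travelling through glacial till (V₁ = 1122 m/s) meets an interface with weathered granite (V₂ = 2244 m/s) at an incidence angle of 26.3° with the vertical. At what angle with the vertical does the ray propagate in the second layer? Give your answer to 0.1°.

Snell's law: sin θ₂ = (V₂/V₁)·sin θ₁ = (2244/1122)·sin 26.3° = 0.8861.
θ₂ = sin⁻¹(0.8861) = 62.39° (from vertical).

62.4°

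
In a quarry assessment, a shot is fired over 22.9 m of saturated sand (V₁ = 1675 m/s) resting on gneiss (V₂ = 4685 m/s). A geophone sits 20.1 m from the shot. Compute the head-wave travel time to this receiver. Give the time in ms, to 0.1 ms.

θ_c = arcsin(V₁/V₂) = arcsin(1675/4685) = 20.95°, cos θ_c = 0.9339.
Intercept time tᵢ = 2h cos θ_c / V₁ = 2·22.9·0.9339/1675 = 0.02554 s.
t = x/V₂ + tᵢ = 20.1/4685 + 0.02554 = 0.02983 s.

29.8 ms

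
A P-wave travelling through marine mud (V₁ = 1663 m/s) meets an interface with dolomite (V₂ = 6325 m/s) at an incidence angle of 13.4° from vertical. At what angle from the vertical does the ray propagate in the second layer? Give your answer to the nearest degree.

Snell's law: sin θ₂ = (V₂/V₁)·sin θ₁ = (6325/1663)·sin 13.4° = 0.8814.
θ₂ = arcsin 0.8814 = 61.81° from the normal.

62°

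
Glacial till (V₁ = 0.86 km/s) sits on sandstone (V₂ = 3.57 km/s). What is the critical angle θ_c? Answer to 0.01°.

At critical incidence the refracted ray runs along the interface (θ₂ = 90°), so sin θ_c = V₁/V₂.
θ_c = arcsin(0.86/3.57) = arcsin 0.2409 = 13.94°.

13.94°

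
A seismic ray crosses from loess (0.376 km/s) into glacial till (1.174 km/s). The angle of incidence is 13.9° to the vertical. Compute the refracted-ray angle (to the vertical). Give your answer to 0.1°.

48.6°

Snell's law: sin θ₂ = (V₂/V₁)·sin θ₁ = (1.174/0.376)·sin 13.9° = 0.7501.
θ₂ = arcsin 0.7501 = 48.60° from the normal.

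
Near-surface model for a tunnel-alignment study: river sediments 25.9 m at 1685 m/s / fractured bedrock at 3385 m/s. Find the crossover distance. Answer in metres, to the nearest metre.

89 m

θ_c = arcsin(1685/3385) = 29.85°, so cos θ_c = 0.8673 and tᵢ = 2h cos θ_c/V₁ = 0.0267 s.
At crossover x/V₁ = x/V₂ + tᵢ ⇒ x = tᵢ/(1/V₁ − 1/V₂) = 0.02666/(5.9347e-04 − 2.9542e-04) = 89.46 m.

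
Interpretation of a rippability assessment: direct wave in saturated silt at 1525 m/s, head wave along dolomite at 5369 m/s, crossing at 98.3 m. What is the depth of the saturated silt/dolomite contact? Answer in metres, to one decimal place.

x_cross = 2h·√((V₂+V₁)/(V₂−V₁)) → h = x_cross / (2·√((V₂+V₁)/(V₂−V₁))).
√((V₂+V₁)/(V₂−V₁)) = √((5369+1525)/(5369−1525)) = 1.3392.
h = 98.3 / (2·1.3392) = 36.70 m.

36.7 m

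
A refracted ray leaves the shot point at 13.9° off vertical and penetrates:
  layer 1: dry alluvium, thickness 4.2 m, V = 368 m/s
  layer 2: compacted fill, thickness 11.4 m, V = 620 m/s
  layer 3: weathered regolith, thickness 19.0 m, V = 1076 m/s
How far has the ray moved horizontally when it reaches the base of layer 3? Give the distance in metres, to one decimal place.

Ray parameter p = sin 13.9° / 368 m/s = 6.5279e-04 s/m.
Layer 1: θ = 13.90°; offset = 4.2·tan 13.90° = 1.039 m.
Layer 2: sin θ = p·620 = 0.4047 → θ = 23.87°; offset = 11.4·tan 23.87° = 5.046 m.
Layer 3: sin θ = p·1076 = 0.7024 → θ = 44.62°; offset = 19.0·tan 44.62° = 18.750 m.
Total horizontal offset = 24.835 m.

24.8 m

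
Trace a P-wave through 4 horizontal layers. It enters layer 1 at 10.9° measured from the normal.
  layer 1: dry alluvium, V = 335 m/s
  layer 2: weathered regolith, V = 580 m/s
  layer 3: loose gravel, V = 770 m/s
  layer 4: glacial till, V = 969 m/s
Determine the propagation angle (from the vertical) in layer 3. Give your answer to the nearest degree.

Snell's law across each interface conserves sin θ / V, so sin θ_3 = V_3·sin θ₁/V₁.
sin θ_3 = 770 × sin 10.9° / 335 = 0.4346.
θ_3 = arcsin 0.4346 = 25.76°.

26°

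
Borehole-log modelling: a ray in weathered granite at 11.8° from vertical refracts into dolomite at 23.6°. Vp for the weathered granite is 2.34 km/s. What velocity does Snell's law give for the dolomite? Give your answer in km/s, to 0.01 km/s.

Snell's law: sin 11.8°/V₁ = sin 23.6°/V₂.
V₂ = V₁·sin 23.6°/sin 11.8° = 2.34 × 1.9577 = 4.58 km/s.

4.58 km/s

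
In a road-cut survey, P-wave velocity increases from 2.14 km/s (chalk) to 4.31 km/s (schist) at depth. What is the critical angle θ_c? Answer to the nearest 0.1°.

At critical incidence the refracted ray runs along the interface (θ₂ = 90°), so sin θ_c = V₁/V₂.
θ_c = arcsin(2.14/4.31) = arcsin 0.4965 = 29.77°.

29.8°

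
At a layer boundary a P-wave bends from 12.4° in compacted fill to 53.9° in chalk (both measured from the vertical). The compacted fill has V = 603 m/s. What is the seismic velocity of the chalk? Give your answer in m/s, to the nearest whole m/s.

sin 12.4° = 0.2147; sin 53.9° = 0.8080.
V₂ = V₁·(sin θ₂/sin θ₁) = 603·(0.8080/0.2147) = 2268.92 m/s.

2269 m/s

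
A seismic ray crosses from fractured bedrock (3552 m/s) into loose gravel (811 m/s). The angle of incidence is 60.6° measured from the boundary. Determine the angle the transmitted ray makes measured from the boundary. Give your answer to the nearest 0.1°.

83.6°

Angle from the normal: 90° − 60.6° = 29.4°.
sin θ₁/V₁ = sin θ₂/V₂ ⇒ sin θ₂ = 811·sin 29.4°/3552 = 811·0.4909/3552 = 0.1121.
θ₂ = arcsin 0.1121 = 6.44° from the normal.
From the interface: 90° − 6.44° = 83.56°.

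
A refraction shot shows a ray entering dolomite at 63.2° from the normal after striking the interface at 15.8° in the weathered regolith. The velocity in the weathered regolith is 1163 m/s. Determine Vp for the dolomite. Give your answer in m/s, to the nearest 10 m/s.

sin 15.8° = 0.2723; sin 63.2° = 0.8926.
V₂ = V₁·(sin θ₂/sin θ₁) = 1163·(0.8926/0.2723) = 3812.53 m/s.

3810 m/s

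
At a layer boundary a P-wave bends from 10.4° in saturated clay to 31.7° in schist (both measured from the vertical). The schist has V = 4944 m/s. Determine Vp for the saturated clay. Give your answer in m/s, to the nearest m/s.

Snell's law: sin 10.4°/V₁ = sin 31.7°/V₂.
V₁ = V₂·sin 10.4°/sin 31.7° = 4944 × 0.3435 = 1698.45 m/s.

1698 m/s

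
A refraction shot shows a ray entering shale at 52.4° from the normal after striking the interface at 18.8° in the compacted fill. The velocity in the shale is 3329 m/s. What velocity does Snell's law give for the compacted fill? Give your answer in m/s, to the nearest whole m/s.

sin 18.8° = 0.3223; sin 52.4° = 0.7923.
V₁ = V₂·(sin θ₁/sin θ₂) = 3329·(0.3223/0.7923) = 1354.08 m/s.

1354 m/s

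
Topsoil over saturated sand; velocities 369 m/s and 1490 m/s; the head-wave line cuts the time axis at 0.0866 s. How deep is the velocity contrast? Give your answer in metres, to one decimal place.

h = tᵢ·V₁·V₂ / (2·√(V₂²−V₁²)).
√(V₂²−V₁²) = √(1490² − 369²) = 1443.6 m/s.
h = 0.0866 s × 369 × 1490 / (2 × 1443.6) = 16.49 m.

16.5 m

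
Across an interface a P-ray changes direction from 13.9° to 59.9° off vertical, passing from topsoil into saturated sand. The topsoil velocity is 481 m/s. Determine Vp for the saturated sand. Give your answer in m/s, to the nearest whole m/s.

Snell's law: sin 13.9°/V₁ = sin 59.9°/V₂.
V₂ = V₁·sin 59.9°/sin 13.9° = 481 × 3.6014 = 1732.26 m/s.

1732 m/s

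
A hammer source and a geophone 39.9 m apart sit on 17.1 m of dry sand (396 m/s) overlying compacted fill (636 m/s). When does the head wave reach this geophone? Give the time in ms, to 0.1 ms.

θ_c = arcsin(V₁/V₂) = arcsin(396/636) = 38.51°, cos θ_c = 0.7825.
Intercept time tᵢ = 2h cos θ_c / V₁ = 2·17.1·0.7825/396 = 0.06758 s.
t = x/V₂ + tᵢ = 39.9/636 + 0.06758 = 0.13032 s.

130.3 ms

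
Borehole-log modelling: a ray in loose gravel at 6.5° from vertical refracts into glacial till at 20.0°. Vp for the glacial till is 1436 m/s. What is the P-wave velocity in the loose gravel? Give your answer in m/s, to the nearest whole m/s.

475 m/s

sin 6.5° = 0.1132; sin 20.0° = 0.3420.
V₁ = V₂·(sin θ₁/sin θ₂) = 1436·(0.1132/0.3420) = 475.29 m/s.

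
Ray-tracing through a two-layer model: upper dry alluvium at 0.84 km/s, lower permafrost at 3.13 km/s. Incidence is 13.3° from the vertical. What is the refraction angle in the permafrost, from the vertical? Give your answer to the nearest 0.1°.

59.0°

sin θ₁/V₁ = sin θ₂/V₂ ⇒ sin θ₂ = 3.13·sin 13.3°/0.84 = 3.13·0.2300/0.84 = 0.8572.
θ₂ = sin⁻¹(0.8572) = 59.00° (from vertical).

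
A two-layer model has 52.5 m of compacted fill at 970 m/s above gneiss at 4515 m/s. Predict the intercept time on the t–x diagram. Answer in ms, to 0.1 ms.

105.7 ms

tᵢ = 2h·√(V₂²−V₁²)/(V₁V₂).
√(V₂²−V₁²) = √(4515²−970²) = 4409.6 m/s.
tᵢ = 2·52.5·4409.6/(970·4515) = 0.10572 s.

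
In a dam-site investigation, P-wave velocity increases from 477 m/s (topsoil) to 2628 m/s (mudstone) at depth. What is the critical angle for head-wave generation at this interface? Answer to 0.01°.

Critical incidence: sin θ_c = V₁/V₂ = 477/2628 = 0.1815.
θ_c = arcsin 0.1815 = 10.46°.

10.46°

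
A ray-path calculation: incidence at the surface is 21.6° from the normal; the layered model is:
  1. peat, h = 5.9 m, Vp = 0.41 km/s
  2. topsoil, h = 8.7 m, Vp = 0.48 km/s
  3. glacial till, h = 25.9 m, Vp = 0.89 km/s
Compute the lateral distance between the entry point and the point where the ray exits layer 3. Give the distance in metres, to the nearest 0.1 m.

Apply Snell's law at each interface; in layer i the horizontal offset is hᵢ·tan θᵢ.
Layer 1: θ = 21.60°; offset = 5.9·tan 21.60° = 2.336 m.
Layer 2: sin θ = 0.48·sin 21.6°/0.41 = 0.4310, θ = 25.53°; offset = 8.7·tan 25.53° = 4.155 m.
Layer 3: sin θ = 0.89·sin 21.6°/0.41 = 0.7991, θ = 53.04°; offset = 25.9·tan 53.04° = 34.426 m.
Total horizontal offset = 40.917 m.

40.9 m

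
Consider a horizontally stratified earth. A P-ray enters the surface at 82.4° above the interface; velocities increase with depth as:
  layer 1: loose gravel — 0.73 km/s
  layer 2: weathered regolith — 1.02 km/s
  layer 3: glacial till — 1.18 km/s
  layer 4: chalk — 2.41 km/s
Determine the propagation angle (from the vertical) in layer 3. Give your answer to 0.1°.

12.3°

From the normal: θ₁ = 90° − 82.4° = 7.6°.
Ray parameter p = sin 7.6° / 0.73 = 1.8117e-01 s/km.
sin θ_3 = p·V_3 = 1.8117e-01 × 1.18 = 0.2138.
θ_3 = 12.34° from the vertical.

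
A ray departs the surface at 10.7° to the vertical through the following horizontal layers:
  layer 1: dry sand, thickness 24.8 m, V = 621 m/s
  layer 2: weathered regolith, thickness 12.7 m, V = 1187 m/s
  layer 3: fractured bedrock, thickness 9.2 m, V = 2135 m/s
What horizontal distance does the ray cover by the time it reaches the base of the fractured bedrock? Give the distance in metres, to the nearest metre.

Ray parameter p = sin 10.7° / 621 m/s = 2.9898e-04 s/m.
Layer 1: θ = 10.70°; offset = 24.8·tan 10.70° = 4.686 m.
Layer 2: sin θ = p·1187 = 0.3549 → θ = 20.79°; offset = 12.7·tan 20.79° = 4.821 m.
Layer 3: sin θ = p·2135 = 0.6383 → θ = 39.67°; offset = 9.2·tan 39.67° = 7.629 m.
Σ offsets = 17.136 m.

17 m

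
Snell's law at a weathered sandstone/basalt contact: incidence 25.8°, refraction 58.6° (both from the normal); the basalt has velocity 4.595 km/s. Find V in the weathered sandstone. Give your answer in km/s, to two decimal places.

2.34 km/s

sin 25.8° = 0.4352; sin 58.6° = 0.8536.
V₁ = V₂·(sin θ₁/sin θ₂) = 4.595·(0.4352/0.8536) = 2.34 km/s.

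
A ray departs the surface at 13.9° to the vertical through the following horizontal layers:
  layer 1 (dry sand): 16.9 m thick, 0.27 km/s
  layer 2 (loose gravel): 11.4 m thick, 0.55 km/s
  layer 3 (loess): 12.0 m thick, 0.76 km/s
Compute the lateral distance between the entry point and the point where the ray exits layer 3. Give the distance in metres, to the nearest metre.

22 m

p = sin θ₁/V₁ = sin 13.9°/0.27 = 8.8973e-01 s/km is conserved through the stack.
Layer 1: θ = 13.90°; offset = 16.9·tan 13.90° = 4.182 m.
Layer 2: sin θ = p·0.55 = 0.4894 → θ = 29.30°; offset = 11.4·tan 29.30° = 6.397 m.
Layer 3: sin θ = p·0.76 = 0.6762 → θ = 42.55°; offset = 12.0·tan 42.55° = 11.014 m.
Summing the layer offsets gives 21.593 m.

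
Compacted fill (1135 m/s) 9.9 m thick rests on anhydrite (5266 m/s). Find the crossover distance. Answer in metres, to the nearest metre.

x_cross = 2h·√((V₂+V₁)/(V₂−V₁)).
(V₂+V₁)/(V₂−V₁) = (5266+1135)/(5266−1135) = 1.5495; √ = 1.2448.
x_cross = 2·9.9·1.2448 = 24.65 m.

25 m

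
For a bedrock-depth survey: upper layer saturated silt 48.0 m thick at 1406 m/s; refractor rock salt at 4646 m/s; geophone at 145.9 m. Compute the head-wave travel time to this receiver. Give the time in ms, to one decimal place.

96.5 ms

θ_c = arcsin(V₁/V₂) = arcsin(1406/4646) = 17.62°, cos θ_c = 0.9531.
Intercept time tᵢ = 2h cos θ_c / V₁ = 2·48.0·0.9531/1406 = 0.06508 s.
t = x/V₂ + tᵢ = 145.9/4646 + 0.06508 = 0.09648 s.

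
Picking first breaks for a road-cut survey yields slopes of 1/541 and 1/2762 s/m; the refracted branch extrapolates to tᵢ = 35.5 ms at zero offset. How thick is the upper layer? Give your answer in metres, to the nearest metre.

h = tᵢ·V₁·V₂ / (2·√(V₂²−V₁²)).
√(V₂²−V₁²) = √(2762² − 541²) = 2708.5 m/s.
h = 0.0355 s × 541 × 2762 / (2 × 2708.5) = 9.79 m.

10 m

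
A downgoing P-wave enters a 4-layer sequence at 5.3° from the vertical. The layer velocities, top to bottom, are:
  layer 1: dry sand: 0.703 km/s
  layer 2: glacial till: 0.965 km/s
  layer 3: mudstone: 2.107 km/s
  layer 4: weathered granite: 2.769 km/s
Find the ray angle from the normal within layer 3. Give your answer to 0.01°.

16.07°

Snell's law across each interface conserves sin θ / V, so sin θ_3 = V_3·sin θ₁/V₁.
sin θ_3 = 2.107 × sin 5.3° / 0.703 = 0.2768.
θ_3 = 16.07° from the vertical.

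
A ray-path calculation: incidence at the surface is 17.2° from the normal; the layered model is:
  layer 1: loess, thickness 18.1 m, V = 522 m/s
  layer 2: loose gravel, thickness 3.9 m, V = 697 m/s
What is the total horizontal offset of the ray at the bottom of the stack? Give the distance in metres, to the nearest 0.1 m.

Apply Snell's law at each interface; in layer i the horizontal offset is hᵢ·tan θᵢ.
Layer 1: θ = 17.20°; offset = 18.1·tan 17.20° = 5.603 m.
Layer 2: sin θ = 697·sin 17.2°/522 = 0.3948, θ = 23.26°; offset = 3.9·tan 23.26° = 1.676 m.
Summing the layer offsets gives 7.279 m.

7.3 m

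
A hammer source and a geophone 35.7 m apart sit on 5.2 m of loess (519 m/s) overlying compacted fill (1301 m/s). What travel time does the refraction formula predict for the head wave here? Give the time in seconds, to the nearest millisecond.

0.046 s

t = x/V₂ + 2h·√(V₂²−V₁²)/(V₁V₂).
√(V₂²−V₁²) = √(1301²−519²) = 1193.0 m/s; delay term = 2·5.2·1193.0/(519·1301) = 0.01838 s.
t = 35.7/1301 + 0.01838 = 0.04582 s.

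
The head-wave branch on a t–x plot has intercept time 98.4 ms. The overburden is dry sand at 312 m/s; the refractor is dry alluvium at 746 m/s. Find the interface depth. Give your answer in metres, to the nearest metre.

17 m

θ_c = arcsin(312/746) = 24.72°; cos θ_c = 0.9083.
tᵢ = 2h cos θ_c/V₁ ⇒ h = tᵢ·V₁/(2 cos θ_c) = 0.0984·312/(2·0.9083) = 16.90 m.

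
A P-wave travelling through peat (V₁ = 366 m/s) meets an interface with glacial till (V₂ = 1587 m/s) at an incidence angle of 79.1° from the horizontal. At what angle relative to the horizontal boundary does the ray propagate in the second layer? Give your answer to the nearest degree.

Angle from the normal: 90° − 79.1° = 10.9°.
sin θ₁/V₁ = sin θ₂/V₂ ⇒ sin θ₂ = 1587·sin 10.9°/366 = 1587·0.1891/366 = 0.8199.
θ₂ = sin⁻¹(0.8199) = 55.08° (from vertical).
From the interface: 90° − 55.08° = 34.92°.

35°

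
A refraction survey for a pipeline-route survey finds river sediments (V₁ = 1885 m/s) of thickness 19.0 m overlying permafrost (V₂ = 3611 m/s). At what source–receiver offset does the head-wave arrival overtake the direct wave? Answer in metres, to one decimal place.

67.8 m

θ_c = arcsin(1885/3611) = 31.47°, so cos θ_c = 0.8529 and tᵢ = 2h cos θ_c/V₁ = 0.0172 s.
At crossover x/V₁ = x/V₂ + tᵢ ⇒ x = tᵢ/(1/V₁ − 1/V₂) = 0.01719/(5.3050e-04 − 2.7693e-04) = 67.81 m.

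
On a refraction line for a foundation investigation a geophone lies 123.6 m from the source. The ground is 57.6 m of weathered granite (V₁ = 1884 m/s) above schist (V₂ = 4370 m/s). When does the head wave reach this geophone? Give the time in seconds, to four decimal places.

0.0835 s

θ_c = arcsin(V₁/V₂) = arcsin(1884/4370) = 25.54°, cos θ_c = 0.9023.
Intercept time tᵢ = 2h cos θ_c / V₁ = 2·57.6·0.9023/1884 = 0.05517 s.
t = x/V₂ + tᵢ = 123.6/4370 + 0.05517 = 0.08346 s.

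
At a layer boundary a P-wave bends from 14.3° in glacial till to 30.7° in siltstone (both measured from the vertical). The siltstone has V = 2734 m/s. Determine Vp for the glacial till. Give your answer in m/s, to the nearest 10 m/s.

1320 m/s

Snell's law: sin 14.3°/V₁ = sin 30.7°/V₂.
V₁ = V₂·sin 14.3°/sin 30.7° = 2734 × 0.4838 = 1322.70 m/s.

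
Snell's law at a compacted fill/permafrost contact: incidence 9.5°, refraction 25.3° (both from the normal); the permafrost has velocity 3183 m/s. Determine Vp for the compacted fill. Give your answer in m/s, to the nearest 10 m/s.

sin 9.5° = 0.1650; sin 25.3° = 0.4274.
V₁ = V₂·(sin θ₁/sin θ₂) = 3183·(0.1650/0.4274) = 1229.29 m/s.

1230 m/s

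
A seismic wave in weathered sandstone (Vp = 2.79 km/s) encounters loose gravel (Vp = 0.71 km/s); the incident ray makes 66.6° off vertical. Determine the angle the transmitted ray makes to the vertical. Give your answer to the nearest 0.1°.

13.5°

Snell's law: sin θ₂ = (V₂/V₁)·sin θ₁ = (0.71/2.79)·sin 66.6° = 0.2336.
θ₂ = sin⁻¹(0.2336) = 13.51° (from vertical).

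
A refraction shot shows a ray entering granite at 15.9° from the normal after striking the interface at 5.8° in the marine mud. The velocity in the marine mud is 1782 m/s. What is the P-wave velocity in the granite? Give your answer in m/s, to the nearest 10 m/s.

4830 m/s

Snell's law: sin 5.8°/V₁ = sin 15.9°/V₂.
V₂ = V₁·sin 15.9°/sin 5.8° = 1782 × 2.7110 = 4830.92 m/s.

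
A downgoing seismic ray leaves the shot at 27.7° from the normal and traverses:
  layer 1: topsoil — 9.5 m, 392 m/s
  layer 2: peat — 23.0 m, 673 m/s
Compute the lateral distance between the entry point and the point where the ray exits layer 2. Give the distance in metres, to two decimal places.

35.45 m

Apply Snell's law at each interface; in layer i the horizontal offset is hᵢ·tan θᵢ.
Layer 1: θ = 27.70°; offset = 9.5·tan 27.70° = 4.9876 m.
Layer 2: sin θ = 673·sin 27.7°/392 = 0.7981, θ = 52.95°; offset = 23.0·tan 52.95° = 30.4612 m.
Total horizontal offset = 35.4488 m.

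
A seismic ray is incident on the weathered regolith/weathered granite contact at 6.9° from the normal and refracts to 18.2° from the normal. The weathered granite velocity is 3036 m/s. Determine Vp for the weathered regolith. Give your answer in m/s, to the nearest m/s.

1168 m/s

sin 6.9° = 0.1201; sin 18.2° = 0.3123.
V₁ = V₂·(sin θ₁/sin θ₂) = 3036·(0.1201/0.3123) = 1167.77 m/s.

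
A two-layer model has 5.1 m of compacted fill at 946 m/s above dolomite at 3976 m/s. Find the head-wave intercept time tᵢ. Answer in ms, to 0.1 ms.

θ_c = arcsin(V₁/V₂) = arcsin(946/3976) = 13.76°; cos θ_c = 0.9713.
tᵢ = 2h·cos θ_c / V₁ = 2·5.1·0.9713 / 946 = 0.01047 s.

10.5 ms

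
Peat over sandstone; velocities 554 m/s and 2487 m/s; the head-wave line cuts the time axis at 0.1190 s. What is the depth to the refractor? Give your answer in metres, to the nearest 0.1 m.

θ_c = arcsin(554/2487) = 12.87°; cos θ_c = 0.9749.
tᵢ = 2h cos θ_c/V₁ ⇒ h = tᵢ·V₁/(2 cos θ_c) = 0.119·554/(2·0.9749) = 33.81 m.

33.8 m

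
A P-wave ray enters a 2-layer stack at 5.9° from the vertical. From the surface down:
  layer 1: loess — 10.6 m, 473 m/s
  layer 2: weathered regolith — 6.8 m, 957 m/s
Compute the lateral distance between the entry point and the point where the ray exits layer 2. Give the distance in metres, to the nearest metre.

Ray parameter p = sin 5.9° / 473 m/s = 2.1732e-04 s/m.
Layer 1: θ = 5.90°; offset = 10.6·tan 5.90° = 1.095 m.
Layer 2: sin θ = p·957 = 0.2080 → θ = 12.00°; offset = 6.8·tan 12.00° = 1.446 m.
Total horizontal offset = 2.541 m.

3 m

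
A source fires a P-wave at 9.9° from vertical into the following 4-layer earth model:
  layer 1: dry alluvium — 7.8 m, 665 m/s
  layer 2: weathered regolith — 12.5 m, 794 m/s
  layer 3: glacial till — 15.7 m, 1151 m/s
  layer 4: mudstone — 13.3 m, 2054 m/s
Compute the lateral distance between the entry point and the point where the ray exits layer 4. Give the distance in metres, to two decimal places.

Apply Snell's law at each interface; in layer i the horizontal offset is hᵢ·tan θᵢ.
Layer 1: θ = 9.90°; offset = 7.8·tan 9.90° = 1.3613 m.
Layer 2: sin θ = 794·sin 9.9°/665 = 0.2053, θ = 11.85°; offset = 12.5·tan 11.85° = 2.6218 m.
Layer 3: sin θ = 1151·sin 9.9°/665 = 0.2976, θ = 17.31°; offset = 15.7·tan 17.31° = 4.8937 m.
Layer 4: sin θ = 2054·sin 9.9°/665 = 0.5310, θ = 32.08°; offset = 13.3·tan 32.08° = 8.3353 m.
Summing the layer offsets gives 17.2121 m.

17.21 m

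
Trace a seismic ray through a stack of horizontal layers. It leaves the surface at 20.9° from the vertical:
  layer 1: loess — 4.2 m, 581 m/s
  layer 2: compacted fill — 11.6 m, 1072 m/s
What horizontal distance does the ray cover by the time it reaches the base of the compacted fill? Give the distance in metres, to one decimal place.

11.7 m

Apply Snell's law at each interface; in layer i the horizontal offset is hᵢ·tan θᵢ.
Layer 1: θ = 20.90°; offset = 4.2·tan 20.90° = 1.604 m.
Layer 2: sin θ = 1072·sin 20.9°/581 = 0.6582, θ = 41.16°; offset = 11.6·tan 41.16° = 10.142 m.
Total horizontal offset = 11.746 m.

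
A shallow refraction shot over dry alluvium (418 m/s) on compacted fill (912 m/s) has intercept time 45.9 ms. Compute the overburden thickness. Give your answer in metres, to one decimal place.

10.8 m

h = tᵢ·V₁·V₂ / (2·√(V₂²−V₁²)).
√(V₂²−V₁²) = √(912² − 418²) = 810.6 m/s.
h = 0.0459 s × 418 × 912 / (2 × 810.6) = 10.79 m.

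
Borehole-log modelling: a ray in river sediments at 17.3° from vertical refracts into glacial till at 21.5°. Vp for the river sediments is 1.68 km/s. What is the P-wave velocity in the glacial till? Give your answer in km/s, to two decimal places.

2.07 km/s

sin 17.3° = 0.2974; sin 21.5° = 0.3665.
V₂ = V₁·(sin θ₂/sin θ₁) = 1.68·(0.3665/0.2974) = 2.07 km/s.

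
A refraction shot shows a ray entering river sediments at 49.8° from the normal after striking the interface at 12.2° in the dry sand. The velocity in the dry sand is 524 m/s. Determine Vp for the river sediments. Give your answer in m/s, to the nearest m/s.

1894 m/s

sin 12.2° = 0.2113; sin 49.8° = 0.7638.
V₂ = V₁·(sin θ₂/sin θ₁) = 524·(0.7638/0.2113) = 1893.91 m/s.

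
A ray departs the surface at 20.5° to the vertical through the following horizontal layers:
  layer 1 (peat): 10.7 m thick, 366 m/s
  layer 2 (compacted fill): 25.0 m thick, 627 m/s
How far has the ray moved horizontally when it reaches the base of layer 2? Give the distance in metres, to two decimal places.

p = sin θ₁/V₁ = sin 20.5°/366 = 9.5685e-04 s/m is conserved through the stack.
Layer 1: θ = 20.50°; offset = 10.7·tan 20.50° = 4.0006 m.
Layer 2: sin θ = p·627 = 0.5999 → θ = 36.87°; offset = 25.0·tan 36.87° = 18.7473 m.
Total horizontal offset = 22.7479 m.

22.75 m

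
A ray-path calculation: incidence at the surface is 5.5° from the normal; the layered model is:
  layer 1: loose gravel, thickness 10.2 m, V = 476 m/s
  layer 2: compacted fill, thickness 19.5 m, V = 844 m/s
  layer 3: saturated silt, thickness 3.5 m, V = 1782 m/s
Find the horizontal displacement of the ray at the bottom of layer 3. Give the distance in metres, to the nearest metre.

Apply Snell's law at each interface; in layer i the horizontal offset is hᵢ·tan θᵢ.
Layer 1: θ = 5.50°; offset = 10.2·tan 5.50° = 0.982 m.
Layer 2: sin θ = 844·sin 5.5°/476 = 0.1699, θ = 9.78°; offset = 19.5·tan 9.78° = 3.363 m.
Layer 3: sin θ = 1782·sin 5.5°/476 = 0.3588, θ = 21.03°; offset = 3.5·tan 21.03° = 1.345 m.
Σ offsets = 5.690 m.

6 m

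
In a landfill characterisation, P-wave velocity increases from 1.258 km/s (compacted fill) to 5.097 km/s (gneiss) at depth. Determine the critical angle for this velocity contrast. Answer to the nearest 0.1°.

14.3°

Critical incidence: sin θ_c = V₁/V₂ = 1.258/5.097 = 0.2468.
θ_c = arcsin 0.2468 = 14.29°.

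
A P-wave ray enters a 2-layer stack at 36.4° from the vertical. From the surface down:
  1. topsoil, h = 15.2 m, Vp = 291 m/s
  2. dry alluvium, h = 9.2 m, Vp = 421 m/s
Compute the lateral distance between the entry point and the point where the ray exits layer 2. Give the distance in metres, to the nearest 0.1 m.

Apply Snell's law at each interface; in layer i the horizontal offset is hᵢ·tan θᵢ.
Layer 1: θ = 36.40°; offset = 15.2·tan 36.40° = 11.206 m.
Layer 2: sin θ = 421·sin 36.4°/291 = 0.8585, θ = 59.15°; offset = 9.2·tan 59.15° = 15.403 m.
Total horizontal offset = 26.609 m.

26.6 m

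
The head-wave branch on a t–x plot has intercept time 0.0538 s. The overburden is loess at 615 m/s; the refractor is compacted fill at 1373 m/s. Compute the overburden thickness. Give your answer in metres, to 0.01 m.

18.50 m

h = tᵢ·V₁·V₂ / (2·√(V₂²−V₁²)).
√(V₂²−V₁²) = √(1373² − 615²) = 1227.6 m/s.
h = 0.0538 s × 615 × 1373 / (2 × 1227.6) = 18.50 m.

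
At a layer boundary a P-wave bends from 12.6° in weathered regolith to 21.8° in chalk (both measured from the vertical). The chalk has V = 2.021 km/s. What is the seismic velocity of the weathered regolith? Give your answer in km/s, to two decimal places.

sin 12.6° = 0.2181; sin 21.8° = 0.3714.
V₁ = V₂·(sin θ₁/sin θ₂) = 2.021·(0.2181/0.3714) = 1.19 km/s.

1.19 km/s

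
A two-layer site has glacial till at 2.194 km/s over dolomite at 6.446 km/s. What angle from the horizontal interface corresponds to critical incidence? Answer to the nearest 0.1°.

70.1°

At critical incidence the refracted ray runs along the interface (θ₂ = 90°), so sin θ_c = V₁/V₂.
θ_c = arcsin(2.194/6.446) = arcsin 0.3404 = 19.90°.
Measured from the interface: 90° − 19.90° = 70.10°.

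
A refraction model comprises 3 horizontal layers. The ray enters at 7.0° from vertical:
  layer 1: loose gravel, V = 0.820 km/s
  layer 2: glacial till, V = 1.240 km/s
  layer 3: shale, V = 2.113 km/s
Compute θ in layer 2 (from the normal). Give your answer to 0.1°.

10.6°

Snell's law across each interface conserves sin θ / V, so sin θ_2 = V_2·sin θ₁/V₁.
sin θ_2 = 1.240 × sin 7.0° / 0.820 = 0.1843.
θ_2 = 10.62° from the vertical.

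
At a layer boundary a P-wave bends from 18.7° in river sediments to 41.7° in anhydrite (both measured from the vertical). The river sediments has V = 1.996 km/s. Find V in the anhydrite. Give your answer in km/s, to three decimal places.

sin 18.7° = 0.3206; sin 41.7° = 0.6652.
V₂ = V₁·(sin θ₂/sin θ₁) = 1.996·(0.6652/0.3206) = 4.141 km/s.

4.141 km/s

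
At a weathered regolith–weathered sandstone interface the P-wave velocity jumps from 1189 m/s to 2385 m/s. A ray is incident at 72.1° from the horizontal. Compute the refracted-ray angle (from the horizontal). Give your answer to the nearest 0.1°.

Angle from the normal: 90° − 72.1° = 17.9°.
Snell's law: sin θ₂ = (V₂/V₁)·sin θ₁ = (2385/1189)·sin 17.9° = 0.6165.
θ₂ = sin⁻¹(0.6165) = 38.06° (from vertical).
From the interface: 90° − 38.06° = 51.94°.

51.9°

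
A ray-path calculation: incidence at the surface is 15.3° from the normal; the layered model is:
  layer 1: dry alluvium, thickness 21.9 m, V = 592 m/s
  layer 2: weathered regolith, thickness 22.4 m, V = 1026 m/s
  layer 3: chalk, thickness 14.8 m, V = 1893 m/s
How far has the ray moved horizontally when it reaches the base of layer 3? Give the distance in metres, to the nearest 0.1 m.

40.8 m

p = sin θ₁/V₁ = sin 15.3°/592 = 4.4573e-04 s/m is conserved through the stack.
Layer 1: θ = 15.30°; offset = 21.9·tan 15.30° = 5.991 m.
Layer 2: sin θ = p·1026 = 0.4573 → θ = 27.21°; offset = 22.4·tan 27.21° = 11.519 m.
Layer 3: sin θ = p·1893 = 0.8438 → θ = 57.54°; offset = 14.8·tan 57.54° = 23.268 m.
Total horizontal offset = 40.778 m.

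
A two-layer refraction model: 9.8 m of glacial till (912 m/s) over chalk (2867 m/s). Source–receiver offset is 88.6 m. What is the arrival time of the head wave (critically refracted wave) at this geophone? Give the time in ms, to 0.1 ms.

θ_c = arcsin(V₁/V₂) = arcsin(912/2867) = 18.55°, cos θ_c = 0.9481.
Intercept time tᵢ = 2h cos θ_c / V₁ = 2·9.8·0.9481/912 = 0.02037 s.
t = x/V₂ + tᵢ = 88.6/2867 + 0.02037 = 0.05128 s.

51.3 ms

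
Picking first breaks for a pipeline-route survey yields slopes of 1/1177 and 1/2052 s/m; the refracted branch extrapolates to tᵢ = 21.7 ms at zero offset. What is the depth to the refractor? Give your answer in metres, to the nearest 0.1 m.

15.6 m

θ_c = arcsin(1177/2052) = 35.00°; cos θ_c = 0.8191.
tᵢ = 2h cos θ_c/V₁ ⇒ h = tᵢ·V₁/(2 cos θ_c) = 0.0217·1177/(2·0.8191) = 15.59 m.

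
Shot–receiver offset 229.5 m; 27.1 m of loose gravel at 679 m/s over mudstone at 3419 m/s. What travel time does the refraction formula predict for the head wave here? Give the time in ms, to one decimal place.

145.4 ms

θ_c = arcsin(V₁/V₂) = arcsin(679/3419) = 11.45°, cos θ_c = 0.9801.
Intercept time tᵢ = 2h cos θ_c / V₁ = 2·27.1·0.9801/679 = 0.07823 s.
t = x/V₂ + tᵢ = 229.5/3419 + 0.07823 = 0.14536 s.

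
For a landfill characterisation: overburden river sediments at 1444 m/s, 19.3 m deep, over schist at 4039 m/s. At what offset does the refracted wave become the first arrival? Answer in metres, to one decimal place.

x_cross = 2h·√((V₂+V₁)/(V₂−V₁)).
(V₂+V₁)/(V₂−V₁) = (4039+1444)/(4039−1444) = 2.1129; √ = 1.4536.
x_cross = 2·19.3·1.4536 = 56.11 m.

56.1 m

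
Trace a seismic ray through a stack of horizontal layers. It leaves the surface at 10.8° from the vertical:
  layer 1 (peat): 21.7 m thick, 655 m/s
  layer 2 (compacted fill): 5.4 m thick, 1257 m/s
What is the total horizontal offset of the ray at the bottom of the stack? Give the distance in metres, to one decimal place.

Ray parameter p = sin 10.8° / 655 m/s = 2.8608e-04 s/m.
Layer 1: θ = 10.80°; offset = 21.7·tan 10.80° = 4.139 m.
Layer 2: sin θ = p·1257 = 0.3596 → θ = 21.08°; offset = 5.4·tan 21.08° = 2.081 m.
Total horizontal offset = 6.221 m.

6.2 m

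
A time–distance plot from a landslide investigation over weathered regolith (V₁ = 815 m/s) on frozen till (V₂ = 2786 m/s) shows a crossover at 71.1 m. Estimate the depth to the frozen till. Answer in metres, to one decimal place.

26.3 m

h = (x_cross/2)·√((V₂−V₁)/(V₂+V₁)).
(V₂−V₁)/(V₂+V₁) = (2786−815)/(2786+815) = 0.5473; √ = 0.7398.
h = (71.1/2)·0.7398 = 26.30 m.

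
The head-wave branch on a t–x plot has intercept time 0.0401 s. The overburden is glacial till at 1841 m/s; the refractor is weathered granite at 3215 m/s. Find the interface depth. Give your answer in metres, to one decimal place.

45.0 m

θ_c = arcsin(1841/3215) = 34.93°; cos θ_c = 0.8198.
tᵢ = 2h cos θ_c/V₁ ⇒ h = tᵢ·V₁/(2 cos θ_c) = 0.0401·1841/(2·0.8198) = 45.02 m.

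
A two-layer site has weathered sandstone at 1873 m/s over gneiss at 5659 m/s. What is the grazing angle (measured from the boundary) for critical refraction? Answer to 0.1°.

Critical incidence: sin θ_c = V₁/V₂ = 1873/5659 = 0.3310.
θ_c = arcsin 0.3310 = 19.33°.
Measured from the interface: 90° − 19.33° = 70.67°.

70.7°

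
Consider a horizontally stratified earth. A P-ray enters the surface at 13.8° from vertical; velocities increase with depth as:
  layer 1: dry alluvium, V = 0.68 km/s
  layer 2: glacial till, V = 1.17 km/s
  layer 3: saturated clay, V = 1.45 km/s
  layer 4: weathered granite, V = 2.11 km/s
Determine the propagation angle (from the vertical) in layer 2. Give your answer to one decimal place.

Snell's law across each interface conserves sin θ / V, so sin θ_2 = V_2·sin θ₁/V₁.
sin θ_2 = 1.17 × sin 13.8° / 0.68 = 0.4104.
θ_2 = arcsin 0.4104 = 24.23°.

24.2°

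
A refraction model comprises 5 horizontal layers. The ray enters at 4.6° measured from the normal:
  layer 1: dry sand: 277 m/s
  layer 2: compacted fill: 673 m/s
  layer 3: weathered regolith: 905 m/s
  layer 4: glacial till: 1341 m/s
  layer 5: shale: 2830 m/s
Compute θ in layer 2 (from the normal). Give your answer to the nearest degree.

Ray parameter p = sin 4.6° / 277 = 2.8953e-04 s/m.
sin θ_2 = p·V_2 = 2.8953e-04 × 673 = 0.1949.
θ_2 = 11.24° from the vertical.

11°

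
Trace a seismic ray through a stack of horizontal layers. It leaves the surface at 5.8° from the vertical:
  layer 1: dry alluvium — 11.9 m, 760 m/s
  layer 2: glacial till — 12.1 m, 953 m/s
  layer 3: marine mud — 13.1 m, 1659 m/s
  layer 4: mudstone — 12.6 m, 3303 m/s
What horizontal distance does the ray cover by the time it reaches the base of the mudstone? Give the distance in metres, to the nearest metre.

Ray parameter p = sin 5.8° / 760 m/s = 1.3297e-04 s/m.
Layer 1: θ = 5.80°; offset = 11.9·tan 5.80° = 1.209 m.
Layer 2: sin θ = p·953 = 0.1267 → θ = 7.28°; offset = 12.1·tan 7.28° = 1.546 m.
Layer 3: sin θ = p·1659 = 0.2206 → θ = 12.74°; offset = 13.1·tan 12.74° = 2.963 m.
Layer 4: sin θ = p·3303 = 0.4392 → θ = 26.05°; offset = 12.6·tan 26.05° = 6.160 m.
Summing the layer offsets gives 11.877 m.

12 m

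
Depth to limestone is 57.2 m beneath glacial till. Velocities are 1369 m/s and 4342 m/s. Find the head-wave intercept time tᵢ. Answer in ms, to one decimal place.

79.3 ms

θ_c = arcsin(V₁/V₂) = arcsin(1369/4342) = 18.38°; cos θ_c = 0.9490.
tᵢ = 2h·cos θ_c / V₁ = 2·57.2·0.9490 / 1369 = 0.07930 s.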